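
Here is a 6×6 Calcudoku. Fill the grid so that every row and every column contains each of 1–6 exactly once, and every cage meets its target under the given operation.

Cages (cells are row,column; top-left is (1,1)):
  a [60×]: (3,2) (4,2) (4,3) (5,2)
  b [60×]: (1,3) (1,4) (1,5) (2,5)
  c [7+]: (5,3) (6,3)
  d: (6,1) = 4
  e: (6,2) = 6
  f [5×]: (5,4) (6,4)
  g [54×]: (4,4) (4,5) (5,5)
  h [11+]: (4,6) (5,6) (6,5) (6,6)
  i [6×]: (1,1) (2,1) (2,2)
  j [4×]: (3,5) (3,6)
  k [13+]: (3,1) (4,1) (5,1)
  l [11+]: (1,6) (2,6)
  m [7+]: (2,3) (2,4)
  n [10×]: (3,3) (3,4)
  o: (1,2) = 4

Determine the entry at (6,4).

O is a freebie; hence (1,2) = 4.
Cage g needs product 54, leaving (4,4) = 3.
The 3 cells of cage g must have product 54, leaving (4,5) = 6.
Cage g has product 54, which forces (5,5) = 3.
Cage d is given, leaving (6,1) = 4.
Cage e is a single given cell, which forces (6,2) = 6.
Cage a has product 60, so (3,2) = 3.
In row 3, 6 can only go at (3,1), so (3,1) = 6.
Column 4 needs a 4, and only (2,4) is open for it.
Cage m needs two cells with sum 7, so (2,3) = 3.
Cage i has product 6, leaving (1,1) = 3.
In row 2, 6 can only go at (2,6), so (2,6) = 6.
Column 6 now contains 6; hence (1,6) = 5.
Column 6 already has 5, leaving (6,6) = 3.
Cage b has product 60; hence (2,5) = 5.
5 is placed in column 5, so (6,5) = 2.
Column 5 already has 2, so (1,5) = 1.
Column 5 now contains 1, which forces (3,5) = 4.
4 is placed in row 3, so (3,6) = 1.
The only place for 1 in row 4 is (4,2).
Cage i needs product 6, which forces (2,1) = 1.
Column 2 now contains 1; hence (2,2) = 2.
The 4 cells of cage a must have product 60; hence (4,3) = 4.
4 is placed in row 4, leaving (4,6) = 2.
Cage a needs product 60; hence (5,2) = 5.
Row 5 now contains 5, which forces (5,4) = 1.
Column 6 now contains 2, so (5,6) = 4.
1 is placed in column 4, which forces (6,4) = 5.
Cage n needs two cells with product 10, so (3,3) = 5.
Column 4 now contains 5; hence (3,4) = 2.
2 is placed in row 4, leaving (4,1) = 5.
Row 5 now contains 5, which forces (5,1) = 2.
Cage c needs two cells with sum 7; hence (5,3) = 6.
5 is placed in row 6, so (6,3) = 1.
Column 3 now contains 6, which forces (1,3) = 2.
2 is placed in column 4, which forces (1,4) = 6.
The full grid is 3 4 2 6 1 5 / 1 2 3 4 5 6 / 6 3 5 2 4 1 / 5 1 4 3 6 2 / 2 5 6 1 3 4 / 4 6 1 5 2 3.

5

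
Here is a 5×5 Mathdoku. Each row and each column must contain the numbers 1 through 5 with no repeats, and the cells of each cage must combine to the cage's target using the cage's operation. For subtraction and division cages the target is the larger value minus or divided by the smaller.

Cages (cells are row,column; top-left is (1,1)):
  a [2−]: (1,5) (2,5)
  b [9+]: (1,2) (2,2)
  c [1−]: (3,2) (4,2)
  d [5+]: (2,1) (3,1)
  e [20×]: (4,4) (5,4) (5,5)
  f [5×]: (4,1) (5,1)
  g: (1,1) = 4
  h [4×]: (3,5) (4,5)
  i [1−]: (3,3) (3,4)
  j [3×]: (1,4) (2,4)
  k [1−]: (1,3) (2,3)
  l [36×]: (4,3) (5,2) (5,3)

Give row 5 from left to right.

1 3 4 5 2

Cage g is a single given cell, leaving (1,1) = 4.
4 is placed in row 1, leaving (1,2) = 5.
Column 2 now contains 5, so (2,2) = 4.
Cage l has product 36, which forces (4,3) = 3.
Cage l has product 36, which forces (5,2) = 3.
Cage l has product 36, which forces (5,3) = 4.
The only place for 2 in row 1 is (1,3).
2 is placed in column 3, so (2,3) = 1.
Row 2 now contains 1, so (2,4) = 3.
3 is placed in row 2, so (2,5) = 5.
1 is placed in column 3, leaving (3,3) = 5.
3 is placed in column 4, leaving (1,4) = 1.
Cage a needs two cells with difference 2, so (1,5) = 3.
3 is placed in row 2, leaving (2,1) = 2.
Cage d needs two cells with sum 5; hence (3,1) = 3.
Cage i's pair has difference 1, so (3,4) = 4.
Row 3 already has 4, leaving (3,5) = 1.
Column 4 now contains 4, which forces (4,4) = 2.
Column 5 already has 1; hence (4,5) = 4.
Cage e has product 20; hence (5,4) = 5.
Column 5 already has 1, leaving (5,5) = 2.
1 is placed in row 3; hence (3,2) = 2.
The two cells of cage f must have product 5, so (4,1) = 5.
Row 4 now contains 2, which forces (4,2) = 1.
Row 5 now contains 5, leaving (5,1) = 1.
Filled in: 4 5 2 1 3 / 2 4 1 3 5 / 3 2 5 4 1 / 5 1 3 2 4 / 1 3 4 5 2.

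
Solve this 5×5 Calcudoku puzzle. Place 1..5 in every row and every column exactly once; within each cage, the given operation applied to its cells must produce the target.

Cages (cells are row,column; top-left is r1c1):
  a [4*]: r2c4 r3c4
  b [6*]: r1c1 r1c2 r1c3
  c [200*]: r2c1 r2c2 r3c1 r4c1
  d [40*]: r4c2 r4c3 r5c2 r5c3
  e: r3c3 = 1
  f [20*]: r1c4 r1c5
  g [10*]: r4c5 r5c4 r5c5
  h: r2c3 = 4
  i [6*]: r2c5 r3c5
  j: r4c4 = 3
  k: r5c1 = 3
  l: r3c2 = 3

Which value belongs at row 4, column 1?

4

Cage c needs product 200, which forces r2c2 = 5.
Cage h is given, which forces r2c3 = 4.
Row 2 already has 4, which forces r2c4 = 1.
L is a freebie, so r3c2 = 3.
Cage e is a single given cell, leaving r3c3 = 1.
Column 4 already has 1; hence r3c4 = 4.
3 is placed in row 3; hence r3c5 = 2.
Cage j is a single given cell, which forces r4c4 = 3.
Cage k is given, leaving r5c1 = 3.
Cage b has product 6; hence r1c3 = 3.
4 is placed in column 4, leaving r1c4 = 5.
The two cells of cage f must have product 20; hence r1c5 = 4.
Row 2 already has 4; hence r2c1 = 2.
Column 5 already has 2; hence r2c5 = 3.
Row 3 now contains 2, which forces r3c1 = 5.
Cage c needs product 200, which forces r4c1 = 4.
Row 4 already has 4, leaving r4c2 = 1.
Row 4 now contains 1; hence r4c5 = 5.
Column 2 already has 1, leaving r5c2 = 4.
Cage g needs product 10, which forces r5c4 = 2.
Column 5 already has 5, so r5c5 = 1.
Column 1 already has 2; hence r1c1 = 1.
Column 2 already has 1, which forces r1c2 = 2.
5 is placed in row 4, so r4c3 = 2.
Row 5 already has 2, leaving r5c3 = 5.
Filled in: 1 2 3 5 4 / 2 5 4 1 3 / 5 3 1 4 2 / 4 1 2 3 5 / 3 4 5 2 1.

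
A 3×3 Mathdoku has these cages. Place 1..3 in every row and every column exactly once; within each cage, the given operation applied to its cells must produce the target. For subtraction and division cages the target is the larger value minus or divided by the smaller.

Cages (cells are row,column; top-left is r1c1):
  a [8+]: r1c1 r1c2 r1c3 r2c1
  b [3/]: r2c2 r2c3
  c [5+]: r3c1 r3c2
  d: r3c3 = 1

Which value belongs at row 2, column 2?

1

Cage a has sum 8, so r2c1 = 2.
Column 1 now contains 2; hence r3c1 = 3.
Row 3 now contains 3; hence r3c2 = 2.
D is a freebie; hence r3c3 = 1.
3 is placed in column 1, so r1c1 = 1.
The 4 cells of cage a must have sum 8, which forces r1c2 = 3.
Cage a has sum 8, so r1c3 = 2.
Cage b's pair has quotient 3, leaving r2c2 = 1.
Column 3 now contains 1, so r2c3 = 3.
The full grid is 1 3 2 / 2 1 3 / 3 2 1.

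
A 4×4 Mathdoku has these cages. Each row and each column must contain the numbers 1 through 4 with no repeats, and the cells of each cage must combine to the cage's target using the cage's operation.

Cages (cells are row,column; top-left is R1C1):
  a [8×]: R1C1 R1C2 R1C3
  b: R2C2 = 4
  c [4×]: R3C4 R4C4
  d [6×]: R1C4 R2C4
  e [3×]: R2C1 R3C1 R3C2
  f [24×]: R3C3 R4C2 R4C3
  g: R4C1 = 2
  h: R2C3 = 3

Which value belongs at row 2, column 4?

Cage e needs product 3, which forces R2C1 = 1.
Cage b is given, so R2C2 = 4.
Cage h is a single given cell, leaving R2C3 = 3.
Row 2 already has 3, leaving R2C4 = 2.
Cage e has product 3; hence R3C1 = 3.
Cage e has product 3; hence R3C2 = 1.
Row 3 already has 1; hence R3C4 = 4.
Cage g is a single given cell, which forces R4C1 = 2.
2 is placed in row 4, so R4C2 = 3.
2 is placed in row 4, so R4C3 = 4.
Column 4 already has 4, leaving R4C4 = 1.
Column 1 now contains 2, which forces R1C1 = 4.
Column 2 now contains 1; hence R1C2 = 2.
Cage a has product 8, leaving R1C3 = 1.
2 is placed in column 4; hence R1C4 = 3.
Row 3 now contains 4, which forces R3C3 = 2.
The full grid is 4 2 1 3 / 1 4 3 2 / 3 1 2 4 / 2 3 4 1.

2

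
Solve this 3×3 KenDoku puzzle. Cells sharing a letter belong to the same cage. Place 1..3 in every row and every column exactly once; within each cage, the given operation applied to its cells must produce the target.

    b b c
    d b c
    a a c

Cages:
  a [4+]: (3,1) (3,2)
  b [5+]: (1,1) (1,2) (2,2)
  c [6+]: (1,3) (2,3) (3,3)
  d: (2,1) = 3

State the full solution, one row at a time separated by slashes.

2 1 3 / 3 2 1 / 1 3 2

Cage d is given, which forces (2,1) = 3.
Column 1 now contains 3, so (3,1) = 1.
Row 3 already has 1, so (3,2) = 3.
Row 3 now contains 3, which forces (3,3) = 2.
Column 1 already has 1, which forces (1,1) = 2.
Column 2 now contains 3, leaving (1,2) = 1.
Cage c has sum 6; hence (1,3) = 3.
The 3 cells of cage b must have sum 5, leaving (2,2) = 2.
2 is placed in column 3; hence (2,3) = 1.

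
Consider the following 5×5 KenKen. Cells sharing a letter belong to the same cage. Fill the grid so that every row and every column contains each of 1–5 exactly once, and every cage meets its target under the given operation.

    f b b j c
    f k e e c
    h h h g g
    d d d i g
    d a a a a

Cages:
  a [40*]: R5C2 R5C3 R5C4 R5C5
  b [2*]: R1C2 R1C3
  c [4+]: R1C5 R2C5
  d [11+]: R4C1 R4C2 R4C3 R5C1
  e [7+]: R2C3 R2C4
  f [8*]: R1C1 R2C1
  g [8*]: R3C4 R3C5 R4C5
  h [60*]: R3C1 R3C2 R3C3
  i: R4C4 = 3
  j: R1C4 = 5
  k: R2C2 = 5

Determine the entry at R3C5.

2

Cage j is given, which forces R1C4 = 5.
Cage k is a single given cell, leaving R2C2 = 5.
Cage i is a single given cell, leaving R4C4 = 3.
Cage e needs two cells with sum 7, leaving R2C3 = 3.
The two cells of cage e must have sum 7, which forces R2C4 = 4.
Row 2 now contains 3, so R2C5 = 1.
Cage f needs two cells with product 8, leaving R1C1 = 4.
Column 5 already has 1, which forces R1C5 = 3.
4 is placed in row 2; hence R2C1 = 2.
Cage g has product 8, leaving R3C4 = 1.
Column 4 now contains 1, so R5C4 = 2.
The only place for 2 in row 3 is R3C5.
2 is placed in column 5; hence R4C5 = 4.
Column 5 now contains 4; hence R5C5 = 5.
The 4 cells of cage d must have sum 11; hence R5C1 = 3.
Column 1 already has 3, leaving R3C1 = 5.
The 3 cells of cage h must have product 60; hence R3C2 = 3.
The 3 cells of cage h must have product 60, which forces R3C3 = 4.
5 is placed in column 1, leaving R4C1 = 1.
Row 4 already has 1, which forces R4C2 = 2.
Row 4 already has 2, which forces R4C3 = 5.
4 is placed in column 3, so R5C3 = 1.
2 is placed in column 2, which forces R1C2 = 1.
Column 3 now contains 1; hence R1C3 = 2.
Row 5 now contains 1; hence R5C2 = 4.
The full grid is 4 1 2 5 3 / 2 5 3 4 1 / 5 3 4 1 2 / 1 2 5 3 4 / 3 4 1 2 5.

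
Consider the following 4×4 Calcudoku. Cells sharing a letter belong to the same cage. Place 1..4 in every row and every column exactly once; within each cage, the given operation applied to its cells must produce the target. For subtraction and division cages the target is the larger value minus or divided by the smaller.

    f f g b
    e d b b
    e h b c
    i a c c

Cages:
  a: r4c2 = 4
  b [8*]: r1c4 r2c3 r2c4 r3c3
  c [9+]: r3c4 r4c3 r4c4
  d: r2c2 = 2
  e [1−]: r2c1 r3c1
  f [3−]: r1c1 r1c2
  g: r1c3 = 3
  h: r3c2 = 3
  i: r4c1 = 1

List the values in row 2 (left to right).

G is a freebie, which forces r1c3 = 3.
Cage d is given, which forces r2c2 = 2.
Cage h is given; hence r3c2 = 3.
I is a freebie, which forces r4c1 = 1.
Cage a is given, so r4c2 = 4.
Row 4 already has 4; hence r4c3 = 2.
Row 4 already has 2, leaving r4c4 = 3.
Column 1 now contains 1, which forces r1c1 = 4.
Column 2 now contains 4; hence r1c2 = 1.
Cage b needs product 8, which forces r1c4 = 2.
Cage e's pair has difference 1, so r2c1 = 3.
Cage b needs product 8; hence r2c3 = 4.
Cage b has product 8, leaving r2c4 = 1.
Column 1 already has 4, which forces r3c1 = 2.
The 4 cells of cage b must have product 8, which forces r3c3 = 1.
The 3 cells of cage c must have sum 9, which forces r3c4 = 4.
The full grid is 4 1 3 2 / 3 2 4 1 / 2 3 1 4 / 1 4 2 3.

3 2 4 1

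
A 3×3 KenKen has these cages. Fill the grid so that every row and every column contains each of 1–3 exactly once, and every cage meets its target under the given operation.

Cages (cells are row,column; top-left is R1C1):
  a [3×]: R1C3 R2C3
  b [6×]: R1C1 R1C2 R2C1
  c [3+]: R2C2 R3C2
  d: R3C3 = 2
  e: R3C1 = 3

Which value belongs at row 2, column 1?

Cage e is a single given cell; hence R3C1 = 3.
Cage d is given; hence R3C3 = 2.
Cage b needs product 6; hence R1C2 = 3.
Row 1 now contains 3, so R1C3 = 1.
Cage c needs two cells with sum 3, which forces R2C2 = 2.
Column 3 now contains 1, leaving R2C3 = 3.
Row 3 now contains 2, so R3C2 = 1.
Row 1 already has 1, so R1C1 = 2.
2 is placed in row 2, so R2C1 = 1.
Completed grid: 2 3 1 / 1 2 3 / 3 1 2.

1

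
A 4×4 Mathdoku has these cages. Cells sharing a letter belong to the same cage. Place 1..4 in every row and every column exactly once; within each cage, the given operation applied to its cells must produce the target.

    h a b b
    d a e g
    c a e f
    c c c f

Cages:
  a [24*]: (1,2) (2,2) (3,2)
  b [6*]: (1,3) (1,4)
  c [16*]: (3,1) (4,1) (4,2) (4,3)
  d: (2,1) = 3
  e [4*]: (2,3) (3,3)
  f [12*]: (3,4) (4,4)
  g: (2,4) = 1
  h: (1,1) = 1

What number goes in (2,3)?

4

Cage h is a single given cell, so (1,1) = 1.
Cage d is given; hence (2,1) = 3.
G is a freebie; hence (2,4) = 1.
Cage c needs product 16, leaving (3,1) = 2.
1 is placed in column 1, which forces (4,1) = 4.
4 is placed in row 4; hence (4,4) = 3.
Cage b's pair has product 6, leaving (1,3) = 3.
Column 4 already has 3, leaving (1,4) = 2.
1 is placed in row 2; hence (2,3) = 4.
The two cells of cage e must have product 4, so (3,3) = 1.
Column 4 already has 3, leaving (3,4) = 4.
1 is placed in column 3, which forces (4,3) = 2.
Row 1 now contains 2, leaving (1,2) = 4.
4 is placed in row 2, leaving (2,2) = 2.
Row 3 already has 4; hence (3,2) = 3.
Row 4 now contains 2, so (4,2) = 1.
The full grid is 1 4 3 2 / 3 2 4 1 / 2 3 1 4 / 4 1 2 3.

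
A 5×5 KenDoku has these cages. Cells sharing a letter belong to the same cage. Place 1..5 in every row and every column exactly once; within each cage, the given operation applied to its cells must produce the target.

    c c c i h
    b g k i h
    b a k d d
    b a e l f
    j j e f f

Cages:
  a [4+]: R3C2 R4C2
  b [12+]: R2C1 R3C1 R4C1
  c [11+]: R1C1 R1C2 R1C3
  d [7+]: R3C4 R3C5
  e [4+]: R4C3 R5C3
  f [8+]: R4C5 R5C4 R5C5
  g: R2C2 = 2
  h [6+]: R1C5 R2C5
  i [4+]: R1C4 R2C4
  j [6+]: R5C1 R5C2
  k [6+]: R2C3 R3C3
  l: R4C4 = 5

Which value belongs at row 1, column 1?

2

Cage g is given, so R2C2 = 2.
Cage l is a single given cell, leaving R4C4 = 5.
Row 1 needs a 3, and only R1C4 is open for it.
Column 4 already has 3, which forces R2C4 = 1.
The only place for 1 in row 1 is R1C5.
Cage h's pair has sum 6, leaving R2C5 = 5.
Column 5 already has 5, so R3C5 = 3.
Cage f needs sum 8, which forces R4C5 = 2.
Cage f needs sum 8, which forces R5C4 = 2.
The 3 cells of cage f must have sum 8, which forces R5C5 = 4.
5 is placed in row 2, leaving R2C3 = 4.
The 3 cells of cage b must have sum 12, so R3C1 = 5.
Row 3 already has 3, so R3C2 = 1.
Cage k needs two cells with sum 6, so R3C3 = 2.
Column 4 already has 2; hence R3C4 = 4.
Cage a needs two cells with sum 4, which forces R4C2 = 3.
3 is placed in row 4, so R4C3 = 1.
Column 1 now contains 5; hence R5C1 = 1.
Column 2 now contains 1, so R5C2 = 5.
1 is placed in column 3; hence R5C3 = 3.
Cage c has sum 11, which forces R1C1 = 2.
Column 2 already has 5, which forces R1C2 = 4.
2 is placed in column 3, so R1C3 = 5.
Row 2 already has 4; hence R2C1 = 3.
3 is placed in row 4, which forces R4C1 = 4.
The full grid is 2 4 5 3 1 / 3 2 4 1 5 / 5 1 2 4 3 / 4 3 1 5 2 / 1 5 3 2 4.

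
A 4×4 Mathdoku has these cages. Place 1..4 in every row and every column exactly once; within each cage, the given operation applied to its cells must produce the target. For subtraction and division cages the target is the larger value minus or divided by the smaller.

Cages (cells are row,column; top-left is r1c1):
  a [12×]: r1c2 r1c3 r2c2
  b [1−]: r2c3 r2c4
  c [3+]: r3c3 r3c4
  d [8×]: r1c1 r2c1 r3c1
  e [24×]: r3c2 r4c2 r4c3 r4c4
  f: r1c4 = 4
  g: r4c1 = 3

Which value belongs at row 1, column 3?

3

Cage f is a single given cell; hence r1c4 = 4.
Cage g is a single given cell, which forces r4c1 = 3.
Cage e has product 24; hence r3c2 = 3.
Column 2 now contains 3, which forces r1c2 = 1.
Cage a has product 12; hence r1c3 = 3.
Cage a has product 12, leaving r2c2 = 4.
4 is placed in column 2; hence r4c2 = 2.
Row 4 already has 2; hence r4c4 = 1.
1 is placed in row 1, leaving r1c1 = 2.
Cage d has product 8, so r2c1 = 1.
Row 2 now contains 1, leaving r2c3 = 2.
Row 2 already has 2, leaving r2c4 = 3.
Cage d has product 8, which forces r3c1 = 4.
Cage c needs two cells with sum 3; hence r3c3 = 1.
1 is placed in column 4, so r3c4 = 2.
Row 4 already has 1, leaving r4c3 = 4.
Filled in: 2 1 3 4 / 1 4 2 3 / 4 3 1 2 / 3 2 4 1.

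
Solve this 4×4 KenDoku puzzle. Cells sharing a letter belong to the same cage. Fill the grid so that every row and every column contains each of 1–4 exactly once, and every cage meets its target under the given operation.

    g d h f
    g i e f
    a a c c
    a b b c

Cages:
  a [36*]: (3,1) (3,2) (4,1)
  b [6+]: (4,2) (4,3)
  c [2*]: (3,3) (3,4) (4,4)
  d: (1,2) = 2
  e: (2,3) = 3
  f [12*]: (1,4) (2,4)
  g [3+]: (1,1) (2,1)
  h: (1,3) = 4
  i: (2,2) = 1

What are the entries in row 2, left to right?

Cage d is a single given cell; hence (1,2) = 2.
Cage h is given, so (1,3) = 4.
Row 1 already has 4, leaving (1,4) = 3.
I is a freebie, so (2,2) = 1.
E is a freebie, leaving (2,3) = 3.
Column 4 already has 3, leaving (2,4) = 4.
Cage a has product 36, which forces (3,1) = 4.
The 3 cells of cage a must have product 36, so (3,2) = 3.
The 3 cells of cage c must have product 2, leaving (3,3) = 1.
Cage c has product 2; hence (3,4) = 2.
Cage a has product 36; hence (4,1) = 3.
2 is placed in column 2; hence (4,2) = 4.
Column 3 now contains 4, leaving (4,3) = 2.
Cage c needs product 2, so (4,4) = 1.
Row 1 now contains 2; hence (1,1) = 1.
Row 2 now contains 1, so (2,1) = 2.
Filled in: 1 2 4 3 / 2 1 3 4 / 4 3 1 2 / 3 4 2 1.

2 1 3 4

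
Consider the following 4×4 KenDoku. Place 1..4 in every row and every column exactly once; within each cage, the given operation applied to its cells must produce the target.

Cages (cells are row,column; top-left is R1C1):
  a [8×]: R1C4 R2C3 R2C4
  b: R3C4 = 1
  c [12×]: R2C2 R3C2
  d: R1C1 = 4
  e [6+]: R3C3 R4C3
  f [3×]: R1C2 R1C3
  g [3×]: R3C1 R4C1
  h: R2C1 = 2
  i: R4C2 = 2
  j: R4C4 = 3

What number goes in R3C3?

Cage d is given, leaving R1C1 = 4.
H is a freebie, leaving R2C1 = 2.
B is a freebie; hence R3C4 = 1.
Cage i is a single given cell, so R4C2 = 2.
2 is placed in row 4; hence R4C3 = 4.
Cage j is a single given cell, so R4C4 = 3.
Column 4 now contains 1; hence R1C4 = 2.
4 is placed in column 3, which forces R2C3 = 1.
Column 4 now contains 1, which forces R2C4 = 4.
Row 3 now contains 1, leaving R3C1 = 3.
3 is placed in row 3, which forces R3C2 = 4.
4 is placed in column 3; hence R3C3 = 2.
3 is placed in row 4; hence R4C1 = 1.
Cage f needs two cells with product 3, which forces R1C2 = 1.
Column 3 already has 1, leaving R1C3 = 3.
Row 2 already has 4, leaving R2C2 = 3.
Completed grid: 4 1 3 2 / 2 3 1 4 / 3 4 2 1 / 1 2 4 3.

2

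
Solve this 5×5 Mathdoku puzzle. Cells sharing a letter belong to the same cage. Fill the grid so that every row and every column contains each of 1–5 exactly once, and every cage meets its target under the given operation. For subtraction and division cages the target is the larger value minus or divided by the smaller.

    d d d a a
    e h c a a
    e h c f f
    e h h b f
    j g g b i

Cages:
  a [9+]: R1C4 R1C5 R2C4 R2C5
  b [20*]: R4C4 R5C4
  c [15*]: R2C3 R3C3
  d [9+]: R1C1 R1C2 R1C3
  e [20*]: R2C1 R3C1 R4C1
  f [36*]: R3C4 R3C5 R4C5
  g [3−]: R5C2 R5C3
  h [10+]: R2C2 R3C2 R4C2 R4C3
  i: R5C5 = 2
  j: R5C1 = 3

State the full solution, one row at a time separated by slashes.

Cage f has product 36, so R3C4 = 3.
Cage f needs product 36, so R3C5 = 4.
The 3 cells of cage f must have product 36; hence R4C5 = 3.
J is a freebie, which forces R5C1 = 3.
Cage i is given; hence R5C5 = 2.
Cage c needs two cells with product 15; hence R2C3 = 3.
Row 3 now contains 3; hence R3C3 = 5.
Cage d has sum 9, so R1C2 = 3.
Row 3 now contains 5; hence R3C1 = 1.
1 is placed in row 3; hence R3C2 = 2.
Cage h has sum 10; hence R4C3 = 2.
In row 1, 4 can only go at R1C3, so R1C3 = 4.
The 3 cells of cage d must have sum 9, which forces R1C1 = 2.
Row 1 already has 2, so R1C4 = 1.
Row 1 now contains 1; hence R1C5 = 5.
Column 4 already has 1, so R2C4 = 2.
Column 5 now contains 5, so R2C5 = 1.
Cage g's pair has difference 3, leaving R5C2 = 4.
Column 3 already has 4, leaving R5C3 = 1.
Row 5 now contains 4; hence R5C4 = 5.
Row 2 already has 1; hence R2C2 = 5.
Cage h needs sum 10; hence R4C2 = 1.
5 is placed in column 4; hence R4C4 = 4.
Row 2 already has 5, which forces R2C1 = 4.
4 is placed in row 4; hence R4C1 = 5.

2 3 4 1 5 / 4 5 3 2 1 / 1 2 5 3 4 / 5 1 2 4 3 / 3 4 1 5 2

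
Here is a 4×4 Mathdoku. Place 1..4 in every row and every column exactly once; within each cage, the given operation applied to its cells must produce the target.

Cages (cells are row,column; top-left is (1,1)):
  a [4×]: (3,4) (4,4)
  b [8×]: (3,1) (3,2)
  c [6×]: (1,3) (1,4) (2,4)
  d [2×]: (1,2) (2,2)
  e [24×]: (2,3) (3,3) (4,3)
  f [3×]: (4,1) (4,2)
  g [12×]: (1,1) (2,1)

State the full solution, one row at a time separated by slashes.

Row 1 needs a 4, and only (1,1) is open for it.
Column 1 already has 4; hence (2,1) = 3.
Column 1 already has 4, which forces (3,1) = 2.
Cage b needs two cells with product 8; hence (3,2) = 4.
Row 3 already has 4, leaving (3,3) = 3.
Row 3 already has 4, which forces (3,4) = 1.
Column 1 already has 3, leaving (4,1) = 1.
Row 4 now contains 1, which forces (4,2) = 3.
Column 4 now contains 1, so (4,4) = 4.
Cage c needs product 6, so (1,3) = 1.
Cage c needs product 6; hence (1,4) = 3.
The 3 cells of cage e must have product 24, which forces (2,3) = 4.
Column 4 now contains 1; hence (2,4) = 2.
Row 4 now contains 4, leaving (4,3) = 2.
Row 1 already has 1, leaving (1,2) = 2.
Row 2 now contains 2; hence (2,2) = 1.

4 2 1 3 / 3 1 4 2 / 2 4 3 1 / 1 3 2 4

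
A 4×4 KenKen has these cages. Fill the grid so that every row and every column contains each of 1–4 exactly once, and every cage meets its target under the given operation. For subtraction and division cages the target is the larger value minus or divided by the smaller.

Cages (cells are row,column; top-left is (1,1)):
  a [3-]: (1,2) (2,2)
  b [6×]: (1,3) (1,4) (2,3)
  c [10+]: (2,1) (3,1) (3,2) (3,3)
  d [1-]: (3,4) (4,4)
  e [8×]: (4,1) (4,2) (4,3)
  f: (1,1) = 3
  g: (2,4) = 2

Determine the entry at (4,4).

3

Cage f is given, leaving (1,1) = 3.
Cage g is given, leaving (2,4) = 2.
The 3 cells of cage b must have product 6, leaving (1,3) = 2.
Column 4 already has 2; hence (1,4) = 1.
Cage b has product 6, leaving (2,3) = 3.
Row 1 already has 1, leaving (1,2) = 4.
The two cells of cage a must have difference 3, which forces (2,2) = 1.
Cage c has sum 10, so (3,1) = 2.
Cage c has sum 10, which forces (3,2) = 3.
Row 3 now contains 3, which forces (3,4) = 4.
1 is placed in column 2, which forces (4,2) = 2.
Column 4 already has 4; hence (4,4) = 3.
Row 2 already has 1, which forces (2,1) = 4.
Row 3 now contains 4, which forces (3,3) = 1.
Column 1 now contains 4; hence (4,1) = 1.
Column 3 now contains 1; hence (4,3) = 4.
Filled in: 3 4 2 1 / 4 1 3 2 / 2 3 1 4 / 1 2 4 3.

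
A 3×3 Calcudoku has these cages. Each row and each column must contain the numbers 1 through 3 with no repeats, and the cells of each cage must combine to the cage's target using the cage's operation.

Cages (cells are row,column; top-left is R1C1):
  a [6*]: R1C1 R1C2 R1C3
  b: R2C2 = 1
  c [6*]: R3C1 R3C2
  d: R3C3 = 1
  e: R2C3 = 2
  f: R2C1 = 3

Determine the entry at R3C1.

Cage f is a single given cell, leaving R2C1 = 3.
Cage b is given, leaving R2C2 = 1.
E is a freebie, leaving R2C3 = 2.
Column 1 already has 3, leaving R3C1 = 2.
Row 3 now contains 2, leaving R3C2 = 3.
Cage d is given, which forces R3C3 = 1.
Column 1 already has 2, leaving R1C1 = 1.
3 is placed in column 2, so R1C2 = 2.
1 is placed in column 3, which forces R1C3 = 3.
The full grid is 1 2 3 / 3 1 2 / 2 3 1.

2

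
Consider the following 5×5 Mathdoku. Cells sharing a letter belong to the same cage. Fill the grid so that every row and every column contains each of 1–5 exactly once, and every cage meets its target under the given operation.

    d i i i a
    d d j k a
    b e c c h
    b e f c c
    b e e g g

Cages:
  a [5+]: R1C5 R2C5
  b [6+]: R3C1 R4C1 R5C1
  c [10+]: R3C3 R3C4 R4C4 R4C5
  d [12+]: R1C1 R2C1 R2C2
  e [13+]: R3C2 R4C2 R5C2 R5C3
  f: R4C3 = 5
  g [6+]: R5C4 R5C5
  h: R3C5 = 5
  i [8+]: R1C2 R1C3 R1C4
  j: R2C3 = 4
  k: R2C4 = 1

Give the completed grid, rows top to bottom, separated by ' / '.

Cage j is a single given cell, which forces R2C3 = 4.
K is a freebie, so R2C4 = 1.
Cage h is given, leaving R3C5 = 5.
F is a freebie, leaving R4C3 = 5.
Cage e has sum 13, leaving R5C2 = 5.
Cage d needs sum 12; hence R1C1 = 4.
Cage d has sum 12, which forces R2C1 = 5.
Column 2 now contains 5, leaving R2C2 = 3.
Row 2 already has 3; hence R2C5 = 2.
2 is placed in column 5; hence R5C5 = 4.
The 3 cells of cage i must have sum 8, leaving R1C4 = 5.
2 is placed in column 5, so R1C5 = 3.
Column 5 now contains 3, which forces R4C5 = 1.
Row 5 now contains 4, which forces R5C4 = 2.
Cage e needs sum 13, which forces R3C2 = 1.
Cage c has sum 10, leaving R3C3 = 2.
Cage e needs sum 13; hence R4C2 = 4.
4 is placed in row 4, which forces R4C4 = 3.
Row 5 now contains 2, so R5C3 = 3.
Column 2 now contains 1, leaving R1C2 = 2.
Column 3 already has 2; hence R1C3 = 1.
2 is placed in row 3, which forces R3C1 = 3.
Column 4 now contains 3, which forces R3C4 = 4.
Row 4 now contains 3, which forces R4C1 = 2.
Row 5 already has 3; hence R5C1 = 1.

4 2 1 5 3 / 5 3 4 1 2 / 3 1 2 4 5 / 2 4 5 3 1 / 1 5 3 2 4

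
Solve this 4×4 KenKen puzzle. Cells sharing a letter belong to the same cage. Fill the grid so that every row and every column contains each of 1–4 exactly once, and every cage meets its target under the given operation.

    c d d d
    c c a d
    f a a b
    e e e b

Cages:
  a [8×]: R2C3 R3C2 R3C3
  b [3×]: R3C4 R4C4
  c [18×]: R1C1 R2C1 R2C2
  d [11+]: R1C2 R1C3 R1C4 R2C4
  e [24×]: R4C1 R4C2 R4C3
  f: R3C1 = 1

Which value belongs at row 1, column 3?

The 3 cells of cage c must have product 18, so R1C1 = 3.
The 3 cells of cage c must have product 18, so R2C1 = 2.
Cage c has product 18, leaving R2C2 = 3.
3 is placed in row 2, which forces R2C4 = 4.
F is a freebie; hence R3C1 = 1.
1 is placed in row 3, leaving R3C4 = 3.
2 is placed in column 1, which forces R4C1 = 4.
Row 4 already has 4; hence R4C2 = 2.
Row 4 now contains 2; hence R4C3 = 3.
Column 4 now contains 3, which forces R4C4 = 1.
1 is placed in column 4; hence R1C4 = 2.
4 is placed in row 2; hence R2C3 = 1.
Column 2 now contains 2, so R3C2 = 4.
The 3 cells of cage a must have product 8; hence R3C3 = 2.
Column 2 already has 4, which forces R1C2 = 1.
Column 3 now contains 1, so R1C3 = 4.
Completed grid: 3 1 4 2 / 2 3 1 4 / 1 4 2 3 / 4 2 3 1.

4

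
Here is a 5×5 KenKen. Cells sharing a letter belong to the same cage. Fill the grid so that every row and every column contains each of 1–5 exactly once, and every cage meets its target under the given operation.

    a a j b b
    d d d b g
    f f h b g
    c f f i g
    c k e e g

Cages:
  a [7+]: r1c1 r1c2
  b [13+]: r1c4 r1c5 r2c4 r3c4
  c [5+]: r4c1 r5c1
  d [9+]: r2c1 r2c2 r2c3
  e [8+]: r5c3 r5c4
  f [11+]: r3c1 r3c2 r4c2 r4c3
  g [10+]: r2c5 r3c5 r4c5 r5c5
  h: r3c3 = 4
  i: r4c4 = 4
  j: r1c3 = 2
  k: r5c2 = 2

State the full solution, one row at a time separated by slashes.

3 4 2 1 5 / 5 3 1 2 4 / 2 1 4 5 3 / 1 5 3 4 2 / 4 2 5 3 1

Cage j is given, which forces r1c3 = 2.
H is a freebie, so r3c3 = 4.
Cage i is given, so r4c4 = 4.
Cage k is a single given cell, which forces r5c2 = 2.
Cage f has sum 11, so r3c1 = 2.
2 is placed in column 1, so r4c1 = 1.
The 4 cells of cage f must have sum 11, leaving r3c2 = 1.
1 is placed in row 3, leaving r3c5 = 3.
Column 5 already has 3, leaving r4c5 = 2.
Cage c needs two cells with sum 5; hence r5c1 = 4.
Row 5 now contains 4, leaving r5c5 = 1.
Column 1 already has 4, leaving r1c1 = 3.
Cage a needs two cells with sum 7, leaving r1c2 = 4.
Row 1 now contains 3, leaving r1c4 = 1.
Row 1 already has 4, leaving r1c5 = 5.
Column 1 now contains 3; hence r2c1 = 5.
Row 2 now contains 5; hence r2c2 = 3.
The 3 cells of cage d must have sum 9, leaving r2c3 = 1.
Row 2 already has 3, which forces r2c4 = 2.
Column 5 now contains 1; hence r2c5 = 4.
Row 3 already has 3, leaving r3c4 = 5.
3 is placed in column 2, leaving r4c2 = 5.
Row 4 already has 5; hence r4c3 = 3.
Column 3 now contains 3, which forces r5c3 = 5.
5 is placed in column 4; hence r5c4 = 3.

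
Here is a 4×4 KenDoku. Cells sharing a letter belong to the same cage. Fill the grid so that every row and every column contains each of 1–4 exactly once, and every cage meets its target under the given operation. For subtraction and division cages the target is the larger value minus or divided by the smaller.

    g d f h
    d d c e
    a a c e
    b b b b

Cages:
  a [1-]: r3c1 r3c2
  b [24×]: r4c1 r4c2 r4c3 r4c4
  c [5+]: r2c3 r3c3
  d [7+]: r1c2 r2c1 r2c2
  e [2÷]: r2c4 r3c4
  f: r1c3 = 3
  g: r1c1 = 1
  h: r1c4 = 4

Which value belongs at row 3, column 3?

Cage g is given, which forces r1c1 = 1.
Cage f is a single given cell, which forces r1c3 = 3.
Cage h is given, so r1c4 = 4.
Row 1 already has 4; hence r1c2 = 2.
The only place for 3 in row 2 is r2c2.
Cage d has sum 7, so r2c1 = 2.
Row 2 already has 2; hence r2c4 = 1.
2 is placed in column 1, leaving r3c1 = 3.
1 is placed in column 4, so r3c4 = 2.
Column 1 now contains 3, so r4c1 = 4.
4 is placed in row 4, which forces r4c2 = 1.
Row 4 already has 1, which forces r4c3 = 2.
2 is placed in column 4, leaving r4c4 = 3.
1 is placed in row 2; hence r2c3 = 4.
Column 2 now contains 1, so r3c2 = 4.
The two cells of cage c must have sum 5; hence r3c3 = 1.
The full grid is 1 2 3 4 / 2 3 4 1 / 3 4 1 2 / 4 1 2 3.

1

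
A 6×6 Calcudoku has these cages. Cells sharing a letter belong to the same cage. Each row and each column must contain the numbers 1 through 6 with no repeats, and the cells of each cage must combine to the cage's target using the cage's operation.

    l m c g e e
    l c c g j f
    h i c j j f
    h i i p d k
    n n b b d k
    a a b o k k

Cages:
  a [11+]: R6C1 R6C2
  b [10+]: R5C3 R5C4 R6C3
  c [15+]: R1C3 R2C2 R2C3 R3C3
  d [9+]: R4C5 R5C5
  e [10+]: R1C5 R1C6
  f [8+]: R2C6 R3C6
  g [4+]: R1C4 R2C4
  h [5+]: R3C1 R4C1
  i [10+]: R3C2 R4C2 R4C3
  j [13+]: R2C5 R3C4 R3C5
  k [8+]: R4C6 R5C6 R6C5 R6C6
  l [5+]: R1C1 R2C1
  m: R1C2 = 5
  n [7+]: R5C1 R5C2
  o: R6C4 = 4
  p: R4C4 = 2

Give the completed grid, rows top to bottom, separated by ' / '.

Cage m is given, which forces R1C2 = 5.
Cage p is a single given cell, leaving R4C4 = 2.
Column 2 now contains 5, which forces R6C2 = 6.
Cage o is given; hence R6C4 = 4.
Row 6 already has 6; hence R6C1 = 5.
Column 1 needs a 6, and only R5C1 is open for it.
Cage n's pair has sum 7, which forces R5C2 = 1.
In row 4, 6 can only go at R4C5, so R4C5 = 6.
Column 5 already has 6, which forces R1C5 = 4.
Cage e needs two cells with sum 10, which forces R1C6 = 6.
Cage d's pair has sum 9; hence R5C5 = 3.
Cage j needs sum 13, which forces R3C4 = 6.
Row 5 now contains 3; hence R5C4 = 5.
The only place for 1 in row 2 is R2C4.
1 is placed in column 4, which forces R1C4 = 3.
In row 2, 6 can only go at R2C3, so R2C3 = 6.
Row 3 needs a 1, and only R3C1 is open for it.
Column 1 already has 1; hence R1C1 = 2.
Row 1 already has 2; hence R1C3 = 1.
Cage l's pair has sum 5, so R2C1 = 3.
3 is placed in row 2, leaving R2C6 = 5.
Column 6 already has 5, leaving R3C6 = 3.
Cage h needs two cells with sum 5, which forces R4C1 = 4.
Row 4 now contains 4, leaving R4C2 = 3.
Row 4 already has 3, which forces R4C3 = 5.
Column 6 already has 3, so R4C6 = 1.
Column 3 now contains 1, so R6C3 = 3.
1 is placed in column 6; hence R6C6 = 2.
Cage c has sum 15, leaving R2C2 = 4.
Row 2 already has 5, so R2C5 = 2.
3 is placed in row 3, so R3C2 = 2.
Column 3 now contains 5; hence R3C3 = 4.
The 3 cells of cage j must have sum 13, so R3C5 = 5.
Cage b needs sum 10, so R5C3 = 2.
Column 6 already has 2, so R5C6 = 4.
2 is placed in row 6, leaving R6C5 = 1.

2 5 1 3 4 6 / 3 4 6 1 2 5 / 1 2 4 6 5 3 / 4 3 5 2 6 1 / 6 1 2 5 3 4 / 5 6 3 4 1 2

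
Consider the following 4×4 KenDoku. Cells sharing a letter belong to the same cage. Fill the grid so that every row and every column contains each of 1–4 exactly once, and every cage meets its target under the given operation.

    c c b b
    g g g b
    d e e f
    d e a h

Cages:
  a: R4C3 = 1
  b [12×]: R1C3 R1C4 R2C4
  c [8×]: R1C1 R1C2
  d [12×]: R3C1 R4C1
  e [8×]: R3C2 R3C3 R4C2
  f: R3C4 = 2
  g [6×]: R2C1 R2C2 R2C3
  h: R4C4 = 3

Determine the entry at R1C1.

Cage f is a single given cell, leaving R3C4 = 2.
A is a freebie, which forces R4C3 = 1.
H is a freebie; hence R4C4 = 3.
Cage b needs product 12, leaving R1C3 = 3.
Column 3 now contains 3, leaving R2C3 = 2.
The two cells of cage d must have product 12, which forces R3C1 = 3.
The 3 cells of cage e must have product 8; hence R3C2 = 1.
Column 3 now contains 1, which forces R3C3 = 4.
3 is placed in row 4; hence R4C1 = 4.
Cage e needs product 8; hence R4C2 = 2.
Column 1 already has 4, so R1C1 = 2.
2 is placed in column 2, which forces R1C2 = 4.
Row 1 now contains 4, leaving R1C4 = 1.
Column 1 now contains 3, which forces R2C1 = 1.
Column 2 already has 1, so R2C2 = 3.
Column 4 already has 1; hence R2C4 = 4.
The full grid is 2 4 3 1 / 1 3 2 4 / 3 1 4 2 / 4 2 1 3.

2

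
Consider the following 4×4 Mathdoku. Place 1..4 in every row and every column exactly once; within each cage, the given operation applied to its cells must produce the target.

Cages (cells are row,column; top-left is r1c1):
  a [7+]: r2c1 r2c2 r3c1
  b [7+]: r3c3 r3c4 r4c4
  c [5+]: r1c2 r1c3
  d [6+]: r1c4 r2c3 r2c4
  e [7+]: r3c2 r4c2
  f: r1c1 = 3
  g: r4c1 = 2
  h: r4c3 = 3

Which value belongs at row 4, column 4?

F is a freebie; hence r1c1 = 3.
Cage g is a single given cell, which forces r4c1 = 2.
H is a freebie, leaving r4c3 = 3.
The 3 cells of cage a must have sum 7, so r2c2 = 2.
Row 2 now contains 2, which forces r2c3 = 1.
Cage e needs two cells with sum 7, leaving r3c2 = 3.
Row 4 already has 3, so r4c2 = 4.
4 is placed in row 4, which forces r4c4 = 1.
Column 2 already has 4; hence r1c2 = 1.
1 is placed in column 3; hence r1c3 = 4.
Column 4 now contains 1, which forces r1c4 = 2.
Row 2 already has 1, leaving r2c1 = 4.
Cage d needs sum 6; hence r2c4 = 3.
The 3 cells of cage a must have sum 7, which forces r3c1 = 1.
Column 3 already has 4, which forces r3c3 = 2.
Column 4 now contains 2; hence r3c4 = 4.
The full grid is 3 1 4 2 / 4 2 1 3 / 1 3 2 4 / 2 4 3 1.

1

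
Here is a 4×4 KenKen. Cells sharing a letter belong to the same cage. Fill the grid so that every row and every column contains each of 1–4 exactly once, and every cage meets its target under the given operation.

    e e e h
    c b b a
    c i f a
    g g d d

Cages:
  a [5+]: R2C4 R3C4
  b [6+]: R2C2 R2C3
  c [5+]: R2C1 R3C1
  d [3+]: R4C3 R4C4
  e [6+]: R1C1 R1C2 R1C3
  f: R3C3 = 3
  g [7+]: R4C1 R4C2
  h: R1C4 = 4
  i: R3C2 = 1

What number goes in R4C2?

Cage h is given, which forces R1C4 = 4.
I is a freebie; hence R3C2 = 1.
Cage f is a single given cell, which forces R3C3 = 3.
Row 3 already has 3; hence R3C4 = 2.
Column 4 already has 2; hence R4C4 = 1.
The two cells of cage c must have sum 5, which forces R2C1 = 1.
Column 4 already has 1, leaving R2C4 = 3.
Row 3 already has 2; hence R3C1 = 4.
Column 1 already has 4, leaving R4C1 = 3.
Row 4 now contains 3, leaving R4C2 = 4.
1 is placed in row 4; hence R4C3 = 2.
3 is placed in column 1, which forces R1C1 = 2.
Cage e has sum 6, so R1C2 = 3.
2 is placed in column 3, so R1C3 = 1.
Column 2 now contains 4, leaving R2C2 = 2.
2 is placed in column 3, which forces R2C3 = 4.
Completed grid: 2 3 1 4 / 1 2 4 3 / 4 1 3 2 / 3 4 2 1.

4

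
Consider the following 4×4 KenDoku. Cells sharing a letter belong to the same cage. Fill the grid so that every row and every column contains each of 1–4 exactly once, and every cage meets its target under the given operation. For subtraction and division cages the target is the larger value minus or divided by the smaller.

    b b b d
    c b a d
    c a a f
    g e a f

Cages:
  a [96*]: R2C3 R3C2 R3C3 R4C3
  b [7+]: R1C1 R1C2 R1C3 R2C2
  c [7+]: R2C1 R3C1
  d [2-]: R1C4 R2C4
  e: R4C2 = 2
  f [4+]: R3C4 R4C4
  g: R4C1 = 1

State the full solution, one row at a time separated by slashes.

Cage b needs sum 7, leaving R2C2 = 1.
Cage a needs product 96, leaving R3C2 = 4.
G is a freebie, leaving R4C1 = 1.
Cage e is a single given cell, so R4C2 = 2.
Row 4 already has 1, which forces R4C4 = 3.
Cage b has sum 7, which forces R1C1 = 2.
Column 2 already has 2, so R1C2 = 3.
The 4 cells of cage b must have sum 7, which forces R1C3 = 1.
2 is placed in row 1; hence R1C4 = 4.
Cage c's pair has sum 7, so R2C1 = 4.
Column 4 already has 4, which forces R2C4 = 2.
4 is placed in row 3, so R3C1 = 3.
Row 3 already has 3; hence R3C3 = 2.
3 is placed in column 4, leaving R3C4 = 1.
3 is placed in row 4, leaving R4C3 = 4.
Row 2 now contains 2; hence R2C3 = 3.

2 3 1 4 / 4 1 3 2 / 3 4 2 1 / 1 2 4 3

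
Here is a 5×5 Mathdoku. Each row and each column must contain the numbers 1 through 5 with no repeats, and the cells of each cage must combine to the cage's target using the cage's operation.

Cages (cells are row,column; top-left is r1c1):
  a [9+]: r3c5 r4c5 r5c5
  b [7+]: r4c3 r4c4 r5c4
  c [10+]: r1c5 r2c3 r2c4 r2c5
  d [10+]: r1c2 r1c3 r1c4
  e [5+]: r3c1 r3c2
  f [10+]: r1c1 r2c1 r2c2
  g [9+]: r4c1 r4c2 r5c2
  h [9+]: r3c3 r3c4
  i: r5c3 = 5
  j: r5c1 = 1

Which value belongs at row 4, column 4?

3

J is a freebie, leaving r5c1 = 1.
Cage i is a single given cell, leaving r5c3 = 5.
5 is placed in column 3, leaving r3c3 = 4.
Cage h's pair has sum 9; hence r3c4 = 5.
Cage d has sum 10; hence r1c2 = 5.
Row 3 needs a 1, and only r3c5 is open for it.
Cage a needs sum 9, which forces r4c5 = 5.
Cage a has sum 9, so r5c5 = 3.
Row 1 needs a 1, and only r1c3 is open for it.
The 3 cells of cage d must have sum 10, so r1c4 = 4.
4 is placed in row 1, leaving r1c5 = 2.
Column 3 already has 1, leaving r2c3 = 3.
Cage c needs sum 10, so r2c4 = 1.
2 is placed in column 5, which forces r2c5 = 4.
Column 3 already has 1, leaving r4c3 = 2.
Column 4 already has 1; hence r4c4 = 3.
Column 4 already has 4, so r5c4 = 2.
2 is placed in row 1, so r1c1 = 3.
The 3 cells of cage f must have sum 10, leaving r2c1 = 5.
Row 2 already has 4; hence r2c2 = 2.
3 is placed in column 1, so r3c1 = 2.
2 is placed in column 2, which forces r3c2 = 3.
3 is placed in row 4; hence r4c1 = 4.
Cage g has sum 9, leaving r4c2 = 1.
Row 5 already has 2, which forces r5c2 = 4.
The full grid is 3 5 1 4 2 / 5 2 3 1 4 / 2 3 4 5 1 / 4 1 2 3 5 / 1 4 5 2 3.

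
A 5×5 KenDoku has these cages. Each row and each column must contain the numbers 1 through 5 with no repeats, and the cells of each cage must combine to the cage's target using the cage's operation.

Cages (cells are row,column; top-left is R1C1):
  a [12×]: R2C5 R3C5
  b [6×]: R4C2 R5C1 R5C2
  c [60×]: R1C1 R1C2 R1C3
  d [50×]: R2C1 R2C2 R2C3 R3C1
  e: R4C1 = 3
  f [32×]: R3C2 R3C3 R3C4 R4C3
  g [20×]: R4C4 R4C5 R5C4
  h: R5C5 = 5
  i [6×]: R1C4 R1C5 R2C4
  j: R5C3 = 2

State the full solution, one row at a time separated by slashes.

Cage d needs product 50; hence R3C1 = 5.
Cage e is given, so R4C1 = 3.
The 4 cells of cage f must have product 32, leaving R4C3 = 4.
J is a freebie, leaving R5C3 = 2.
Cage h is a single given cell; hence R5C5 = 5.
Column 1 already has 3, which forces R1C1 = 4.
Column 3 now contains 2, which forces R3C3 = 1.
Cage b has product 6, so R4C2 = 2.
The 3 cells of cage g must have product 20, leaving R4C4 = 5.
Cage g has product 20, leaving R4C5 = 1.
2 is placed in row 5; hence R5C1 = 1.
Cage b has product 6, so R5C2 = 3.
Cage g needs product 20; hence R5C4 = 4.
Column 2 now contains 3, which forces R1C2 = 5.
The 3 cells of cage c must have product 60; hence R1C3 = 3.
Row 1 now contains 3, leaving R1C5 = 2.
Column 1 already has 1, leaving R2C1 = 2.
Cage d has product 50, which forces R2C2 = 1.
Column 3 now contains 1, so R2C3 = 5.
Row 2 now contains 1, leaving R2C4 = 3.
3 is placed in row 2; hence R2C5 = 4.
Column 2 already has 2; hence R3C2 = 4.
Column 4 already has 4, which forces R3C4 = 2.
4 is placed in column 5, which forces R3C5 = 3.
Row 1 already has 2, leaving R1C4 = 1.

4 5 3 1 2 / 2 1 5 3 4 / 5 4 1 2 3 / 3 2 4 5 1 / 1 3 2 4 5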